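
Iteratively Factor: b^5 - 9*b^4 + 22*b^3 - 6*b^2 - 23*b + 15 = (b + 1)*(b^4 - 10*b^3 + 32*b^2 - 38*b + 15) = (b - 5)*(b + 1)*(b^3 - 5*b^2 + 7*b - 3) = (b - 5)*(b - 1)*(b + 1)*(b^2 - 4*b + 3) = (b - 5)*(b - 1)^2*(b + 1)*(b - 3)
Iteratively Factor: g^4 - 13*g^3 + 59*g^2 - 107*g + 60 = (g - 4)*(g^3 - 9*g^2 + 23*g - 15) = (g - 5)*(g - 4)*(g^2 - 4*g + 3) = (g - 5)*(g - 4)*(g - 1)*(g - 3)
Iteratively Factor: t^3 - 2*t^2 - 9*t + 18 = (t + 3)*(t^2 - 5*t + 6) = (t - 3)*(t + 3)*(t - 2)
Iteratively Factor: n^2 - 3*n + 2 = (n - 1)*(n - 2)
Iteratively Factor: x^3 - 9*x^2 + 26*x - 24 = (x - 4)*(x^2 - 5*x + 6) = (x - 4)*(x - 3)*(x - 2)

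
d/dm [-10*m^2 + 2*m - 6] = 2 - 20*m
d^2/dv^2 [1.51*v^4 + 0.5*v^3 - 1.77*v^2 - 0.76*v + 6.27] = 18.12*v^2 + 3.0*v - 3.54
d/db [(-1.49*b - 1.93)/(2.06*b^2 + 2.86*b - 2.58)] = (3.0694*b^2 + 7.9516*b + 9.364)/(4.2436*b^4 + 11.7832*b^3 - 2.45*b^2 - 14.7576*b + 6.6564)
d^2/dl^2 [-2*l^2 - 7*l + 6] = -4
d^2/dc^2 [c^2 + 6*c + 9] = 2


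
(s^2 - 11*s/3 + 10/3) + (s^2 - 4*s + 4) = 2*s^2 - 23*s/3 + 22/3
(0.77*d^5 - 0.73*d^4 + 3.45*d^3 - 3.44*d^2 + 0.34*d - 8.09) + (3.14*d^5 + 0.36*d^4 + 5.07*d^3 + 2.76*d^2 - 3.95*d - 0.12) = 3.91*d^5 - 0.37*d^4 + 8.52*d^3 - 0.68*d^2 - 3.61*d - 8.21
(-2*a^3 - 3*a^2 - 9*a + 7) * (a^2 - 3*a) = -2*a^5 + 3*a^4 + 34*a^2 - 21*a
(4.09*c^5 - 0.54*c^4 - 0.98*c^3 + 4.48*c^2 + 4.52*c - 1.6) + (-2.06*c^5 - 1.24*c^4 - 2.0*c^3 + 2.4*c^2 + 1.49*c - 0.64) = 2.03*c^5 - 1.78*c^4 - 2.98*c^3 + 6.88*c^2 + 6.01*c - 2.24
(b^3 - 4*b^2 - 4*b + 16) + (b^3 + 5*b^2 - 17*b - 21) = 2*b^3 + b^2 - 21*b - 5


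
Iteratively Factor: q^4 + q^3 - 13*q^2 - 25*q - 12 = (q + 1)*(q^3 - 13*q - 12) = (q + 1)*(q + 3)*(q^2 - 3*q - 4) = (q + 1)^2*(q + 3)*(q - 4)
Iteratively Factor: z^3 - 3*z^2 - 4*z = (z + 1)*(z^2 - 4*z) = z*(z + 1)*(z - 4)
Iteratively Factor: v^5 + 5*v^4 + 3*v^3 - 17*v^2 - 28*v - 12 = (v + 1)*(v^4 + 4*v^3 - v^2 - 16*v - 12) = (v + 1)*(v + 2)*(v^3 + 2*v^2 - 5*v - 6) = (v + 1)^2*(v + 2)*(v^2 + v - 6) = (v - 2)*(v + 1)^2*(v + 2)*(v + 3)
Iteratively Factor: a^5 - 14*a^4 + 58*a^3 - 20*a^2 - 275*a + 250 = (a - 5)*(a^4 - 9*a^3 + 13*a^2 + 45*a - 50) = (a - 5)*(a + 2)*(a^3 - 11*a^2 + 35*a - 25) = (a - 5)^2*(a + 2)*(a^2 - 6*a + 5) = (a - 5)^2*(a - 1)*(a + 2)*(a - 5)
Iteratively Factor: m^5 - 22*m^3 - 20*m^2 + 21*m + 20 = (m - 1)*(m^4 + m^3 - 21*m^2 - 41*m - 20) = (m - 1)*(m + 1)*(m^3 - 21*m - 20) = (m - 1)*(m + 1)^2*(m^2 - m - 20) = (m - 1)*(m + 1)^2*(m + 4)*(m - 5)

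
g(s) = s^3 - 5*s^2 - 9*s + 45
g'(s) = 3*s^2 - 10*s - 9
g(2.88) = 1.50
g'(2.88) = -12.92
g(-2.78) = 9.89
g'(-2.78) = 41.99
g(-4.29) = -87.36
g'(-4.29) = 89.11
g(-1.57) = 42.94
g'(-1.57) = 14.09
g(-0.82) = 48.47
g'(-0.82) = 1.22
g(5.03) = 0.49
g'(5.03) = 16.60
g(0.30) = 41.88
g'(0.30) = -11.73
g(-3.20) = -10.17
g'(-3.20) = 53.72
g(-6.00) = -297.00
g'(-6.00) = 159.00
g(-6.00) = -297.00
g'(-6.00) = 159.00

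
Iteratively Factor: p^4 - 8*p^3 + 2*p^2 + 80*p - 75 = (p - 5)*(p^3 - 3*p^2 - 13*p + 15) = (p - 5)*(p - 1)*(p^2 - 2*p - 15) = (p - 5)*(p - 1)*(p + 3)*(p - 5)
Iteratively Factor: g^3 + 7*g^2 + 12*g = (g + 3)*(g^2 + 4*g) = (g + 3)*(g + 4)*(g)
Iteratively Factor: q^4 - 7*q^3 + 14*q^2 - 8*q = (q)*(q^3 - 7*q^2 + 14*q - 8) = q*(q - 2)*(q^2 - 5*q + 4) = q*(q - 2)*(q - 1)*(q - 4)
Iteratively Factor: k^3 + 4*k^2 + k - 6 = (k + 3)*(k^2 + k - 2) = (k + 2)*(k + 3)*(k - 1)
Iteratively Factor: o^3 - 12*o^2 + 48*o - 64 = (o - 4)*(o^2 - 8*o + 16) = (o - 4)^2*(o - 4)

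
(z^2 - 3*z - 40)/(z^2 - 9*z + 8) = (z + 5)/(z - 1)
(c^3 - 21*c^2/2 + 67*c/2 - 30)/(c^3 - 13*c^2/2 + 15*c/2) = (c - 4)/c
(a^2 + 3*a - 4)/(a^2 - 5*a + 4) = (a + 4)/(a - 4)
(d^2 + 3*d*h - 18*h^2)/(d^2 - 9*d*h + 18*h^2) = (d + 6*h)/(d - 6*h)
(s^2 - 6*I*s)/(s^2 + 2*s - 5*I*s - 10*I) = s*(s - 6*I)/(s^2 + s*(2 - 5*I) - 10*I)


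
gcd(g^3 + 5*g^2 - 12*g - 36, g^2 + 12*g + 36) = g + 6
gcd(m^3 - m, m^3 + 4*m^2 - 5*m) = m^2 - m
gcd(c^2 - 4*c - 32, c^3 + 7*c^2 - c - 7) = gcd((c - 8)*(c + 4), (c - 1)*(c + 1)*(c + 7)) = 1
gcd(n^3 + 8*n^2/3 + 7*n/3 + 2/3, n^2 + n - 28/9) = 1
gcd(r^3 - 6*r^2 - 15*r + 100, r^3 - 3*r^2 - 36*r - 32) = r + 4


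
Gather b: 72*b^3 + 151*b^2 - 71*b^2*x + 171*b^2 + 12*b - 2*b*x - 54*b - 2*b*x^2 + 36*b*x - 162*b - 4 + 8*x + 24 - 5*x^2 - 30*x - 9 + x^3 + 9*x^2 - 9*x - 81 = 72*b^3 + b^2*(322 - 71*x) + b*(-2*x^2 + 34*x - 204) + x^3 + 4*x^2 - 31*x - 70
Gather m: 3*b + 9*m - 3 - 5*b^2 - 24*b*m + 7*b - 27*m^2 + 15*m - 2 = -5*b^2 + 10*b - 27*m^2 + m*(24 - 24*b) - 5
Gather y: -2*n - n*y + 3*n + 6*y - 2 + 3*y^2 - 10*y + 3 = n + 3*y^2 + y*(-n - 4) + 1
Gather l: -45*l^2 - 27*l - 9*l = -45*l^2 - 36*l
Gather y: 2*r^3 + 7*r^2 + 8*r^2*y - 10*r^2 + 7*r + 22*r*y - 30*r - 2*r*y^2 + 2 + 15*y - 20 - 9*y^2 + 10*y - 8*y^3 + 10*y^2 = 2*r^3 - 3*r^2 - 23*r - 8*y^3 + y^2*(1 - 2*r) + y*(8*r^2 + 22*r + 25) - 18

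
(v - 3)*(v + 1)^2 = v^3 - v^2 - 5*v - 3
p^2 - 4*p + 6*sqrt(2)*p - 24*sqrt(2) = (p - 4)*(p + 6*sqrt(2))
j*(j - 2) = j^2 - 2*j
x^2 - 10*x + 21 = (x - 7)*(x - 3)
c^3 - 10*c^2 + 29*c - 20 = (c - 5)*(c - 4)*(c - 1)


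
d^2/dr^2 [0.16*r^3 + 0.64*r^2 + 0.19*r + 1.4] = 0.96*r + 1.28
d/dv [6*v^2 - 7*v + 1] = 12*v - 7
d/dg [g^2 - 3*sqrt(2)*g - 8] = 2*g - 3*sqrt(2)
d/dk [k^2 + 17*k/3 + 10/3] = 2*k + 17/3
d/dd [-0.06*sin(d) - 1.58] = -0.06*cos(d)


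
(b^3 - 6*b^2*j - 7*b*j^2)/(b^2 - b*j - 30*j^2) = b*(-b^2 + 6*b*j + 7*j^2)/(-b^2 + b*j + 30*j^2)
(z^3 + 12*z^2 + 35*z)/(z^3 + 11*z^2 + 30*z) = (z + 7)/(z + 6)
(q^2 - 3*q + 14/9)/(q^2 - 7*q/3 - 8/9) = (-9*q^2 + 27*q - 14)/(-9*q^2 + 21*q + 8)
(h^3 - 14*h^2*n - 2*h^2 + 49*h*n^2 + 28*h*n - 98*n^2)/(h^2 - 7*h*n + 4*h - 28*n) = (h^2 - 7*h*n - 2*h + 14*n)/(h + 4)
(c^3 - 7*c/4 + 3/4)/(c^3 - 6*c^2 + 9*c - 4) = (c^2 + c - 3/4)/(c^2 - 5*c + 4)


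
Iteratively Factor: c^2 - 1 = (c + 1)*(c - 1)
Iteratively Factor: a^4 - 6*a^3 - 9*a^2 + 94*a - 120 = (a + 4)*(a^3 - 10*a^2 + 31*a - 30) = (a - 5)*(a + 4)*(a^2 - 5*a + 6) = (a - 5)*(a - 3)*(a + 4)*(a - 2)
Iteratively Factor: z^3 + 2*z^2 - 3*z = (z - 1)*(z^2 + 3*z) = (z - 1)*(z + 3)*(z)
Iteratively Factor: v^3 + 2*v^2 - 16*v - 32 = (v - 4)*(v^2 + 6*v + 8) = (v - 4)*(v + 4)*(v + 2)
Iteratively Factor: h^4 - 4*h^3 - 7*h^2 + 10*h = (h - 1)*(h^3 - 3*h^2 - 10*h) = (h - 5)*(h - 1)*(h^2 + 2*h) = (h - 5)*(h - 1)*(h + 2)*(h)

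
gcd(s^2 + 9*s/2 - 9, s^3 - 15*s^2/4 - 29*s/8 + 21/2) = s - 3/2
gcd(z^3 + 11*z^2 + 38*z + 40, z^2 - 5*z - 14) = z + 2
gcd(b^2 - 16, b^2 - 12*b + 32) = b - 4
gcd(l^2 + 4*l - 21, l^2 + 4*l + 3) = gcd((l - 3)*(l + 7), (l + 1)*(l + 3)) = 1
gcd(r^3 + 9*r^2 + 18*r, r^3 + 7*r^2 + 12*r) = r^2 + 3*r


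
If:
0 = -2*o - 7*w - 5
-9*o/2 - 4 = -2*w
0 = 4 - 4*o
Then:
No Solution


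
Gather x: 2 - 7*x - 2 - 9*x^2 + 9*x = -9*x^2 + 2*x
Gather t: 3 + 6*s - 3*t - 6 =6*s - 3*t - 3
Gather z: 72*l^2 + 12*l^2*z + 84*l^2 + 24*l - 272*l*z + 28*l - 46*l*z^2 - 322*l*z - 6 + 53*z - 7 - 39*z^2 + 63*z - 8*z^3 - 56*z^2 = 156*l^2 + 52*l - 8*z^3 + z^2*(-46*l - 95) + z*(12*l^2 - 594*l + 116) - 13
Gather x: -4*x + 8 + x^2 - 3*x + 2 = x^2 - 7*x + 10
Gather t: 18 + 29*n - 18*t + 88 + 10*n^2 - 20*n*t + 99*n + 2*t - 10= 10*n^2 + 128*n + t*(-20*n - 16) + 96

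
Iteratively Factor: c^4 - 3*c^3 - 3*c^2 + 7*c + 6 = (c + 1)*(c^3 - 4*c^2 + c + 6) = (c - 2)*(c + 1)*(c^2 - 2*c - 3) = (c - 3)*(c - 2)*(c + 1)*(c + 1)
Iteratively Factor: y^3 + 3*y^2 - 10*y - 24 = (y + 4)*(y^2 - y - 6) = (y - 3)*(y + 4)*(y + 2)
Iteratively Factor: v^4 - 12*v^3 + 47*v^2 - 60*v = (v - 3)*(v^3 - 9*v^2 + 20*v) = (v - 5)*(v - 3)*(v^2 - 4*v) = v*(v - 5)*(v - 3)*(v - 4)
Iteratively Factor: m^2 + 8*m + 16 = (m + 4)*(m + 4)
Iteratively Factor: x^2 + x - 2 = (x + 2)*(x - 1)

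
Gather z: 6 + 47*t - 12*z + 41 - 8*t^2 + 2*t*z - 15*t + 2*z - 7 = -8*t^2 + 32*t + z*(2*t - 10) + 40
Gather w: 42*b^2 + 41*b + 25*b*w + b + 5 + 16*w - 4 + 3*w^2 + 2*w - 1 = 42*b^2 + 42*b + 3*w^2 + w*(25*b + 18)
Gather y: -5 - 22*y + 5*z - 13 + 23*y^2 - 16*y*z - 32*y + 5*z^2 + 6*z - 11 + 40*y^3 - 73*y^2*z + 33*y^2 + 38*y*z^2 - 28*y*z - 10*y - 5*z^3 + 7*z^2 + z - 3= 40*y^3 + y^2*(56 - 73*z) + y*(38*z^2 - 44*z - 64) - 5*z^3 + 12*z^2 + 12*z - 32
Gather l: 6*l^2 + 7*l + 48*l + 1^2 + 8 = 6*l^2 + 55*l + 9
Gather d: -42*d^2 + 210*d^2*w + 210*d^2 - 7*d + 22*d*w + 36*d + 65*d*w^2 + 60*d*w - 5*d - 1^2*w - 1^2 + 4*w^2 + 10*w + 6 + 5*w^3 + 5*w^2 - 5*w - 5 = d^2*(210*w + 168) + d*(65*w^2 + 82*w + 24) + 5*w^3 + 9*w^2 + 4*w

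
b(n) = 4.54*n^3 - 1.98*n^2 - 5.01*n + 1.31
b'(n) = 13.62*n^2 - 3.96*n - 5.01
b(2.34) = 36.92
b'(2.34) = 60.30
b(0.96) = -1.31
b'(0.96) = 3.74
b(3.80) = 202.80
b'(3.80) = 176.61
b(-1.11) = -1.78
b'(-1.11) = 16.17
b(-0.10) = 1.79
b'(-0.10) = -4.48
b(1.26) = 0.94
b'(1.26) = 11.62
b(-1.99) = -32.34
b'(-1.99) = 56.81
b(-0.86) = 1.27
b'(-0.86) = 8.47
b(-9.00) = -3423.64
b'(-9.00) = 1133.85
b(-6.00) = -1020.55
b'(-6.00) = 509.07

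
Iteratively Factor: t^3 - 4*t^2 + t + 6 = (t + 1)*(t^2 - 5*t + 6) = (t - 2)*(t + 1)*(t - 3)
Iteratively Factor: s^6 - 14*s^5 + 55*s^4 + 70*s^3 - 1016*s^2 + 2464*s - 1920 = (s - 4)*(s^5 - 10*s^4 + 15*s^3 + 130*s^2 - 496*s + 480) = (s - 5)*(s - 4)*(s^4 - 5*s^3 - 10*s^2 + 80*s - 96) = (s - 5)*(s - 4)*(s - 2)*(s^3 - 3*s^2 - 16*s + 48) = (s - 5)*(s - 4)^2*(s - 2)*(s^2 + s - 12) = (s - 5)*(s - 4)^2*(s - 2)*(s + 4)*(s - 3)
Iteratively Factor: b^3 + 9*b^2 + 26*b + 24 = (b + 4)*(b^2 + 5*b + 6) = (b + 3)*(b + 4)*(b + 2)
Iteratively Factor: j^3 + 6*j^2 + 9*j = (j)*(j^2 + 6*j + 9) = j*(j + 3)*(j + 3)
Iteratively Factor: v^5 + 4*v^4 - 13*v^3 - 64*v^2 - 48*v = (v + 3)*(v^4 + v^3 - 16*v^2 - 16*v) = (v + 1)*(v + 3)*(v^3 - 16*v) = (v - 4)*(v + 1)*(v + 3)*(v^2 + 4*v) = (v - 4)*(v + 1)*(v + 3)*(v + 4)*(v)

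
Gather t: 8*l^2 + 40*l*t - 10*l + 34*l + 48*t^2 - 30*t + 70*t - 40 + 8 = 8*l^2 + 24*l + 48*t^2 + t*(40*l + 40) - 32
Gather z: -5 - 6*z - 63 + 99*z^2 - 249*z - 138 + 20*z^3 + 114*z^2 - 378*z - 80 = 20*z^3 + 213*z^2 - 633*z - 286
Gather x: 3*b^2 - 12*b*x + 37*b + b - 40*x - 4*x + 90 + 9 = 3*b^2 + 38*b + x*(-12*b - 44) + 99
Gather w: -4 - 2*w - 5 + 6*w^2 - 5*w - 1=6*w^2 - 7*w - 10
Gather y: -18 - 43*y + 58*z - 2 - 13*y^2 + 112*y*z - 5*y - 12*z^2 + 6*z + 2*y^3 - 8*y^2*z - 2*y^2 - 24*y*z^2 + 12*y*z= 2*y^3 + y^2*(-8*z - 15) + y*(-24*z^2 + 124*z - 48) - 12*z^2 + 64*z - 20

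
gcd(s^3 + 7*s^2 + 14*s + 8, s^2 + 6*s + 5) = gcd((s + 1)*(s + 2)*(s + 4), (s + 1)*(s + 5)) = s + 1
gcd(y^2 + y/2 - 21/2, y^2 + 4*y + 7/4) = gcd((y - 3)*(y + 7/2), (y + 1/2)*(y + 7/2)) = y + 7/2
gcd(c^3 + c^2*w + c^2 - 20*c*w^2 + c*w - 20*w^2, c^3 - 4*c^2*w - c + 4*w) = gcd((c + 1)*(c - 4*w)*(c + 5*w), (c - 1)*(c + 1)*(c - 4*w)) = -c^2 + 4*c*w - c + 4*w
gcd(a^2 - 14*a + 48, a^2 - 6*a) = a - 6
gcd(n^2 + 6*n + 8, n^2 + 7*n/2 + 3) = n + 2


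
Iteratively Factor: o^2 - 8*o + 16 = (o - 4)*(o - 4)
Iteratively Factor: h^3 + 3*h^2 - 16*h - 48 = (h + 3)*(h^2 - 16) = (h - 4)*(h + 3)*(h + 4)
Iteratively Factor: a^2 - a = (a - 1)*(a)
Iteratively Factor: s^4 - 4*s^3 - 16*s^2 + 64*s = (s + 4)*(s^3 - 8*s^2 + 16*s) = (s - 4)*(s + 4)*(s^2 - 4*s) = (s - 4)^2*(s + 4)*(s)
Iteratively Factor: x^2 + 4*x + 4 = (x + 2)*(x + 2)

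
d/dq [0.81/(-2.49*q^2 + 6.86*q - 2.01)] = (4.0338*q - 5.5566)/(2.49*q^2 - 6.86*q + 2.01)^2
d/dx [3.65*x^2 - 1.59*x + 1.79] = 7.3*x - 1.59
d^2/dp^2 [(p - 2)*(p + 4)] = 2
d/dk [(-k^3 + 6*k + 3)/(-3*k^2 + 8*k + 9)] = (3*k^4 - 16*k^3 - 9*k^2 + 18*k + 30)/(9*k^4 - 48*k^3 + 10*k^2 + 144*k + 81)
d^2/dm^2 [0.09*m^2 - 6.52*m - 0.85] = 0.180000000000000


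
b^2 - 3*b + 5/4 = (b - 5/2)*(b - 1/2)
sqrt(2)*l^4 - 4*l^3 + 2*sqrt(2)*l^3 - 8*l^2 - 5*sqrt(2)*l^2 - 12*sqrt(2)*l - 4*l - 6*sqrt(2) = (l + 1)*(l - 3*sqrt(2))*(l + sqrt(2))*(sqrt(2)*l + sqrt(2))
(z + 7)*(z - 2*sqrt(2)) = z^2 - 2*sqrt(2)*z + 7*z - 14*sqrt(2)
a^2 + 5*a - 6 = (a - 1)*(a + 6)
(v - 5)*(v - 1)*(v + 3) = v^3 - 3*v^2 - 13*v + 15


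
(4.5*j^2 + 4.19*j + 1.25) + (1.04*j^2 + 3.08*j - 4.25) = 5.54*j^2 + 7.27*j - 3.0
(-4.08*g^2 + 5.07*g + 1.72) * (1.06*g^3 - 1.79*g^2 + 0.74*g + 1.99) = -4.3248*g^5 + 12.6774*g^4 - 10.2713*g^3 - 7.4462*g^2 + 11.3621*g + 3.4228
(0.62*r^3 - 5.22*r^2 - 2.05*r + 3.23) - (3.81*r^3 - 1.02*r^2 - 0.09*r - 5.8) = -3.19*r^3 - 4.2*r^2 - 1.96*r + 9.03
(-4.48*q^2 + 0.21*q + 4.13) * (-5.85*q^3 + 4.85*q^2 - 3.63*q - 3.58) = 26.208*q^5 - 22.9565*q^4 - 6.8796*q^3 + 35.3066*q^2 - 15.7437*q - 14.7854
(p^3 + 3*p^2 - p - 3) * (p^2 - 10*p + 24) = p^5 - 7*p^4 - 7*p^3 + 79*p^2 + 6*p - 72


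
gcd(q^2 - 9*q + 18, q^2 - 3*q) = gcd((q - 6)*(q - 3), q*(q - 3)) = q - 3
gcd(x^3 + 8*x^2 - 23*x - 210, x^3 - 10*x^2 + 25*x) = x - 5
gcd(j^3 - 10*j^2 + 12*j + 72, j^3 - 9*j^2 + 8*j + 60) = j^2 - 4*j - 12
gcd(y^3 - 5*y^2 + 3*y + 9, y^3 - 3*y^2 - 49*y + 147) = y - 3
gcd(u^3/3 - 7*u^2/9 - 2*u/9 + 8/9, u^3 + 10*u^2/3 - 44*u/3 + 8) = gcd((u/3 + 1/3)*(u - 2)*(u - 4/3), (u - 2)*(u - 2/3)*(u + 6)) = u - 2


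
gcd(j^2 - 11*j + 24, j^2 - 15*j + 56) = j - 8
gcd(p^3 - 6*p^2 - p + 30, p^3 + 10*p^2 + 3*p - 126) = p - 3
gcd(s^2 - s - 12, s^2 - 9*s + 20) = s - 4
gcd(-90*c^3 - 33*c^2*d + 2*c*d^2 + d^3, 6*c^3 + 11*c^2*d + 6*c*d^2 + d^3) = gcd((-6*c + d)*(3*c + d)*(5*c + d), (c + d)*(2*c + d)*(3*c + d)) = 3*c + d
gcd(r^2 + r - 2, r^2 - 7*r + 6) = r - 1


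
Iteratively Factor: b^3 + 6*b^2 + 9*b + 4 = (b + 1)*(b^2 + 5*b + 4) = (b + 1)^2*(b + 4)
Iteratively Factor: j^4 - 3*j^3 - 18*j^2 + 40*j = (j - 5)*(j^3 + 2*j^2 - 8*j) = (j - 5)*(j + 4)*(j^2 - 2*j) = j*(j - 5)*(j + 4)*(j - 2)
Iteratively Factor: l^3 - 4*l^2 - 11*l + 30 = (l - 5)*(l^2 + l - 6) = (l - 5)*(l - 2)*(l + 3)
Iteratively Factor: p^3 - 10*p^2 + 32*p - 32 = (p - 4)*(p^2 - 6*p + 8) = (p - 4)*(p - 2)*(p - 4)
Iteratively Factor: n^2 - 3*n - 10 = (n + 2)*(n - 5)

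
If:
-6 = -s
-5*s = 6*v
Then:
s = 6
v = -5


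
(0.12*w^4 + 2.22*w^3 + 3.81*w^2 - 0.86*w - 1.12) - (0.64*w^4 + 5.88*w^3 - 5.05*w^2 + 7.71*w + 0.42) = -0.52*w^4 - 3.66*w^3 + 8.86*w^2 - 8.57*w - 1.54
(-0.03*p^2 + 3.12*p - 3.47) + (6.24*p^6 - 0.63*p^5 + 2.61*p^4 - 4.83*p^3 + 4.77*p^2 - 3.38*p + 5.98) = 6.24*p^6 - 0.63*p^5 + 2.61*p^4 - 4.83*p^3 + 4.74*p^2 - 0.26*p + 2.51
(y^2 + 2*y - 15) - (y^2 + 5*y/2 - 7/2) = -y/2 - 23/2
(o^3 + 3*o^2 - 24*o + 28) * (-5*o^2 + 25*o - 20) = -5*o^5 + 10*o^4 + 175*o^3 - 800*o^2 + 1180*o - 560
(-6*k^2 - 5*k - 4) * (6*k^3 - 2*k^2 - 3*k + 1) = -36*k^5 - 18*k^4 + 4*k^3 + 17*k^2 + 7*k - 4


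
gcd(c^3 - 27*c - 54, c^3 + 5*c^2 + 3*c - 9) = c^2 + 6*c + 9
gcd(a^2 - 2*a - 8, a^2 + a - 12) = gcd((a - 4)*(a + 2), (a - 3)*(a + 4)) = 1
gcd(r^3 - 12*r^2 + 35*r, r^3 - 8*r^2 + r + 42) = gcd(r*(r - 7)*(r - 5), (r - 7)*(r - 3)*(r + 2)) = r - 7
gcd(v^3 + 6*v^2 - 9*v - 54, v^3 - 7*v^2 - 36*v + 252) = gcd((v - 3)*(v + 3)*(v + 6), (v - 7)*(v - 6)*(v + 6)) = v + 6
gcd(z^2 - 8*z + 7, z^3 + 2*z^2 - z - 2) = z - 1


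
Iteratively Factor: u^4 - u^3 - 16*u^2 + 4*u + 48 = (u + 3)*(u^3 - 4*u^2 - 4*u + 16) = (u + 2)*(u + 3)*(u^2 - 6*u + 8) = (u - 4)*(u + 2)*(u + 3)*(u - 2)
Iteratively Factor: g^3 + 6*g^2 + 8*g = (g + 4)*(g^2 + 2*g) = (g + 2)*(g + 4)*(g)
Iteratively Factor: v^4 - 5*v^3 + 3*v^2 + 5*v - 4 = (v - 1)*(v^3 - 4*v^2 - v + 4) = (v - 1)^2*(v^2 - 3*v - 4) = (v - 1)^2*(v + 1)*(v - 4)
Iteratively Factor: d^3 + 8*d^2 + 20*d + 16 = (d + 2)*(d^2 + 6*d + 8) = (d + 2)^2*(d + 4)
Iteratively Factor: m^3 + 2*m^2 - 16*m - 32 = (m + 2)*(m^2 - 16) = (m + 2)*(m + 4)*(m - 4)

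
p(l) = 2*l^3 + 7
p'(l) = 6*l^2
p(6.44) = 541.18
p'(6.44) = 248.84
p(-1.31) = 2.50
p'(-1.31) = 10.30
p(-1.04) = 4.75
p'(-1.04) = 6.49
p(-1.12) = 4.19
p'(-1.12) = 7.53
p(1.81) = 18.86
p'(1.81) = 19.66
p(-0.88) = 5.64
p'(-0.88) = 4.65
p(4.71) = 215.97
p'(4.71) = 133.10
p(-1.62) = -1.50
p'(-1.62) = 15.75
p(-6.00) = -425.00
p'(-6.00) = 216.00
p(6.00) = 439.00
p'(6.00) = 216.00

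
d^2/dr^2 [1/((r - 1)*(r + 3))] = 2*((r - 1)^2 + (r - 1)*(r + 3) + (r + 3)^2)/((r - 1)^3*(r + 3)^3)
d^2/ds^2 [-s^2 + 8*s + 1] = -2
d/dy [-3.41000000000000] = 0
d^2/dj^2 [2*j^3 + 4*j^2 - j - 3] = 12*j + 8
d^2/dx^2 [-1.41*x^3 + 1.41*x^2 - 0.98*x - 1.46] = 2.82 - 8.46*x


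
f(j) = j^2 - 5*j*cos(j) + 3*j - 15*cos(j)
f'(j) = 5*j*sin(j) + 2*j + 15*sin(j) - 5*cos(j) + 3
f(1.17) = -3.26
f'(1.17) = 22.59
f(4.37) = 44.58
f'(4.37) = -21.29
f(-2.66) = 0.60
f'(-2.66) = 1.32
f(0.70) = -11.56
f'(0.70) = 12.49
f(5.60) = 14.81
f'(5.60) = -16.82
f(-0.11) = -14.68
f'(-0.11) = -3.78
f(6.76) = 22.62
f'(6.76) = 34.47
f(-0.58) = -11.52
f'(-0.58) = -8.97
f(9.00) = 162.67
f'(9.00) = 50.28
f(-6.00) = 32.40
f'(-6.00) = -17.99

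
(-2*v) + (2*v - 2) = -2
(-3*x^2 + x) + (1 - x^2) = -4*x^2 + x + 1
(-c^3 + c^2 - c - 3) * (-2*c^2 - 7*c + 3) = 2*c^5 + 5*c^4 - 8*c^3 + 16*c^2 + 18*c - 9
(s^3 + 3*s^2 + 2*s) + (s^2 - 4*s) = s^3 + 4*s^2 - 2*s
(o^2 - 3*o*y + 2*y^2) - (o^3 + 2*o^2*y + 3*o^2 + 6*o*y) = -o^3 - 2*o^2*y - 2*o^2 - 9*o*y + 2*y^2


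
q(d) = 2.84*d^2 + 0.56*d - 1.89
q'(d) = 5.68*d + 0.56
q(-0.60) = -1.20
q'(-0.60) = -2.85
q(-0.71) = -0.86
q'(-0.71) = -3.47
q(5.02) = 72.49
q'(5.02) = 29.07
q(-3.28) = 26.83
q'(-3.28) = -18.07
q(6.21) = 111.11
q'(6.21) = 35.83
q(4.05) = 46.96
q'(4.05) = 23.56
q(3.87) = 42.81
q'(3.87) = 22.54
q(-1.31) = 2.25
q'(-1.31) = -6.88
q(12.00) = 413.79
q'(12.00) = 68.72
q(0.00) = -1.89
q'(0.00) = 0.56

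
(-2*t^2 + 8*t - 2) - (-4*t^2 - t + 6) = 2*t^2 + 9*t - 8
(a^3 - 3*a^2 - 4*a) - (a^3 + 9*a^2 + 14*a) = -12*a^2 - 18*a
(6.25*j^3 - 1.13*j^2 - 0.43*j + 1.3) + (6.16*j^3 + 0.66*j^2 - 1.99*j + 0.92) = 12.41*j^3 - 0.47*j^2 - 2.42*j + 2.22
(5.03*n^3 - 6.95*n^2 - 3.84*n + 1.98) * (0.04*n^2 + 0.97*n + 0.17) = 0.2012*n^5 + 4.6011*n^4 - 6.04*n^3 - 4.8271*n^2 + 1.2678*n + 0.3366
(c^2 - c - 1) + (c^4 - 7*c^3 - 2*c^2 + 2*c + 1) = c^4 - 7*c^3 - c^2 + c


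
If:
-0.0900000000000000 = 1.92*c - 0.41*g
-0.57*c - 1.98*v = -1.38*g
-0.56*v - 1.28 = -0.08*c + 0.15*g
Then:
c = -0.61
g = -2.64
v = -1.67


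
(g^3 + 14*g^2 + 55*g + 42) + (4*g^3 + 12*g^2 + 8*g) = 5*g^3 + 26*g^2 + 63*g + 42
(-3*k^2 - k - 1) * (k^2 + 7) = -3*k^4 - k^3 - 22*k^2 - 7*k - 7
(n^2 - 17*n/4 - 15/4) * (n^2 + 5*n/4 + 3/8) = n^4 - 3*n^3 - 139*n^2/16 - 201*n/32 - 45/32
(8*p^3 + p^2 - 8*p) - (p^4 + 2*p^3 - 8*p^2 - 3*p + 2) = -p^4 + 6*p^3 + 9*p^2 - 5*p - 2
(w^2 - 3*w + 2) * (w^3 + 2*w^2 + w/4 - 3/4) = w^5 - w^4 - 15*w^3/4 + 5*w^2/2 + 11*w/4 - 3/2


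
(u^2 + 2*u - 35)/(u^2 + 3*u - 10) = (u^2 + 2*u - 35)/(u^2 + 3*u - 10)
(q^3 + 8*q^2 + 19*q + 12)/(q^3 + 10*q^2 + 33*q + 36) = (q + 1)/(q + 3)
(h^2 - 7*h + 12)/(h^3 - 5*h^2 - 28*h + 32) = (h^2 - 7*h + 12)/(h^3 - 5*h^2 - 28*h + 32)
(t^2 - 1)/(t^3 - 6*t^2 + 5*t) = (t + 1)/(t*(t - 5))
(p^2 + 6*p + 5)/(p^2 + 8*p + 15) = (p + 1)/(p + 3)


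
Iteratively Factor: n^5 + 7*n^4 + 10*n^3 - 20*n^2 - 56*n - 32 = (n + 4)*(n^4 + 3*n^3 - 2*n^2 - 12*n - 8) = (n + 1)*(n + 4)*(n^3 + 2*n^2 - 4*n - 8) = (n + 1)*(n + 2)*(n + 4)*(n^2 - 4) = (n + 1)*(n + 2)^2*(n + 4)*(n - 2)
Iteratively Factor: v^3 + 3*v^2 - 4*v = (v + 4)*(v^2 - v) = v*(v + 4)*(v - 1)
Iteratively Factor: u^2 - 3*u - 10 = (u - 5)*(u + 2)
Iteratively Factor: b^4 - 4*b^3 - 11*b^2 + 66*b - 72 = (b - 2)*(b^3 - 2*b^2 - 15*b + 36) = (b - 2)*(b + 4)*(b^2 - 6*b + 9) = (b - 3)*(b - 2)*(b + 4)*(b - 3)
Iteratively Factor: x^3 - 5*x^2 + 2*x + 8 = (x - 4)*(x^2 - x - 2) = (x - 4)*(x - 2)*(x + 1)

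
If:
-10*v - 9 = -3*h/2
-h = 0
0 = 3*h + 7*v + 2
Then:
No Solution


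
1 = 1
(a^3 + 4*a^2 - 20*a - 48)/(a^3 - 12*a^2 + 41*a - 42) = (a^3 + 4*a^2 - 20*a - 48)/(a^3 - 12*a^2 + 41*a - 42)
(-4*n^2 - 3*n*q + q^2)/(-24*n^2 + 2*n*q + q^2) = (n + q)/(6*n + q)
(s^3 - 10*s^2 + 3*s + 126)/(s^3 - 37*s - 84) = (s - 6)/(s + 4)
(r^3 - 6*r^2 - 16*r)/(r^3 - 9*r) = (r^2 - 6*r - 16)/(r^2 - 9)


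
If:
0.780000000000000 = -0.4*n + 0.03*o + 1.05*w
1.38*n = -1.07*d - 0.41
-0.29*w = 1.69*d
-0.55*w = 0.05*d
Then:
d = 0.00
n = -0.30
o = 22.04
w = 0.00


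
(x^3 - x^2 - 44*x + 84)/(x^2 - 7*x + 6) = (x^2 + 5*x - 14)/(x - 1)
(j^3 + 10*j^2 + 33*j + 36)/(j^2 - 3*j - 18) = (j^2 + 7*j + 12)/(j - 6)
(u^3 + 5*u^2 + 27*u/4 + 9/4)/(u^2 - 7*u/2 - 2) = (2*u^2 + 9*u + 9)/(2*(u - 4))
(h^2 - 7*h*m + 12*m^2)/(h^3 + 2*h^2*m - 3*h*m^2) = (h^2 - 7*h*m + 12*m^2)/(h*(h^2 + 2*h*m - 3*m^2))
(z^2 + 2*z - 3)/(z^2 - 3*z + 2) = (z + 3)/(z - 2)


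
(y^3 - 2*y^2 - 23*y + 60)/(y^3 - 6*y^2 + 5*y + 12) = (y + 5)/(y + 1)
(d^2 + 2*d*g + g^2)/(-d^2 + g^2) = (-d - g)/(d - g)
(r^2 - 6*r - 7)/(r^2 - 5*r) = (r^2 - 6*r - 7)/(r*(r - 5))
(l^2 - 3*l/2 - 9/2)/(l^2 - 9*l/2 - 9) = (l - 3)/(l - 6)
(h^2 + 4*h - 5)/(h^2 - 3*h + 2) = (h + 5)/(h - 2)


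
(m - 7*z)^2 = m^2 - 14*m*z + 49*z^2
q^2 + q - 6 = (q - 2)*(q + 3)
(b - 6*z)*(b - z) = b^2 - 7*b*z + 6*z^2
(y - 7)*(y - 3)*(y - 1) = y^3 - 11*y^2 + 31*y - 21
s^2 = s^2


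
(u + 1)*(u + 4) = u^2 + 5*u + 4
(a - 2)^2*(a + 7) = a^3 + 3*a^2 - 24*a + 28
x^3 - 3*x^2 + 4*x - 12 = (x - 3)*(x - 2*I)*(x + 2*I)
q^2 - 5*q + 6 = (q - 3)*(q - 2)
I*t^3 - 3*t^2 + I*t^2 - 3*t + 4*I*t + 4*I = (t + 1)*(t + 4*I)*(I*t + 1)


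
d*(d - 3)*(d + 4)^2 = d^4 + 5*d^3 - 8*d^2 - 48*d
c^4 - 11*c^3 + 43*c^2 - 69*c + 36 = (c - 4)*(c - 3)^2*(c - 1)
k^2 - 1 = (k - 1)*(k + 1)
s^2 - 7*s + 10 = (s - 5)*(s - 2)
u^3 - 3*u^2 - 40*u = u*(u - 8)*(u + 5)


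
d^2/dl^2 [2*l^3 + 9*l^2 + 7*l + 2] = 12*l + 18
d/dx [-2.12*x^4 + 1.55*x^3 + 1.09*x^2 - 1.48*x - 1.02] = -8.48*x^3 + 4.65*x^2 + 2.18*x - 1.48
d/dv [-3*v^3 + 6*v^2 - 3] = 3*v*(4 - 3*v)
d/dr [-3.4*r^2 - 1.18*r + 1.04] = -6.8*r - 1.18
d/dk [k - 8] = 1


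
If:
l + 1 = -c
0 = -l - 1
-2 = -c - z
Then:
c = 0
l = -1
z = 2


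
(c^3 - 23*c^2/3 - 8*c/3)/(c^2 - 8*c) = c + 1/3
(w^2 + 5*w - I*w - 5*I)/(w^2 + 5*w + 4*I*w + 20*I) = (w - I)/(w + 4*I)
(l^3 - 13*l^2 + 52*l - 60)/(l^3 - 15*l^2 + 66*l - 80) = (l - 6)/(l - 8)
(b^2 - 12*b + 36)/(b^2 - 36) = (b - 6)/(b + 6)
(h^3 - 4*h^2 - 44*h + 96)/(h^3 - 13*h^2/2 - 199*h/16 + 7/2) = 16*(h^2 + 4*h - 12)/(16*h^2 + 24*h - 7)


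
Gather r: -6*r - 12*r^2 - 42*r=-12*r^2 - 48*r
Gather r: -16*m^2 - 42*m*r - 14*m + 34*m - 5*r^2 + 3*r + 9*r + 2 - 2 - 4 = -16*m^2 + 20*m - 5*r^2 + r*(12 - 42*m) - 4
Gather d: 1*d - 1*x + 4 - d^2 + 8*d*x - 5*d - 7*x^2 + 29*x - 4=-d^2 + d*(8*x - 4) - 7*x^2 + 28*x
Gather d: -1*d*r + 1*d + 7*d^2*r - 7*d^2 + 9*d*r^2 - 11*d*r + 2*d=d^2*(7*r - 7) + d*(9*r^2 - 12*r + 3)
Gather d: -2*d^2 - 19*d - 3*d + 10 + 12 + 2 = -2*d^2 - 22*d + 24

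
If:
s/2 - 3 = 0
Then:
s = 6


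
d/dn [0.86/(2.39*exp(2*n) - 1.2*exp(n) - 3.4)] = (1.032 - 4.1108*exp(n))*exp(n)/(-2.39*exp(2*n) + 1.2*exp(n) + 3.4)^2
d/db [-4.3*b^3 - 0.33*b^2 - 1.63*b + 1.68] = -12.9*b^2 - 0.66*b - 1.63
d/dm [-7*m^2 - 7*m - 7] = -14*m - 7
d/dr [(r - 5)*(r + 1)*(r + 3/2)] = 3*r^2 - 5*r - 11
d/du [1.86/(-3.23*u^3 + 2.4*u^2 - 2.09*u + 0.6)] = (18.0234*u^2 - 8.928*u + 3.8874)/(3.23*u^3 - 2.4*u^2 + 2.09*u - 0.6)^2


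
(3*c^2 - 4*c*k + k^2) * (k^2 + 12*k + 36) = 3*c^2*k^2 + 36*c^2*k + 108*c^2 - 4*c*k^3 - 48*c*k^2 - 144*c*k + k^4 + 12*k^3 + 36*k^2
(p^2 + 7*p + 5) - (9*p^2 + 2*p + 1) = -8*p^2 + 5*p + 4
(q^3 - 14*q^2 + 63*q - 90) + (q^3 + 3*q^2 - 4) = 2*q^3 - 11*q^2 + 63*q - 94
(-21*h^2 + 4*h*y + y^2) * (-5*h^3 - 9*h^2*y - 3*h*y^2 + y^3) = 105*h^5 + 169*h^4*y + 22*h^3*y^2 - 42*h^2*y^3 + h*y^4 + y^5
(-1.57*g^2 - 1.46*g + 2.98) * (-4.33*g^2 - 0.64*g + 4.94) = 6.7981*g^4 + 7.3266*g^3 - 19.7248*g^2 - 9.1196*g + 14.7212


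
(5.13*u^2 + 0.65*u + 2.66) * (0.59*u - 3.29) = 3.0267*u^3 - 16.4942*u^2 - 0.5691*u - 8.7514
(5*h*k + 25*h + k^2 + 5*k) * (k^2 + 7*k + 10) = 5*h*k^3 + 60*h*k^2 + 225*h*k + 250*h + k^4 + 12*k^3 + 45*k^2 + 50*k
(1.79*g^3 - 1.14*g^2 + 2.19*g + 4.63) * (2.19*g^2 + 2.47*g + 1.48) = 3.9201*g^5 + 1.9247*g^4 + 4.6295*g^3 + 13.8618*g^2 + 14.6773*g + 6.8524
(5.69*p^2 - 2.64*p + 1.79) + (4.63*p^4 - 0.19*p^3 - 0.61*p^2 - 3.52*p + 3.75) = 4.63*p^4 - 0.19*p^3 + 5.08*p^2 - 6.16*p + 5.54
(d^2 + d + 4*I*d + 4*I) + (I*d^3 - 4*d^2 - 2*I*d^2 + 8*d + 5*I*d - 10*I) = I*d^3 - 3*d^2 - 2*I*d^2 + 9*d + 9*I*d - 6*I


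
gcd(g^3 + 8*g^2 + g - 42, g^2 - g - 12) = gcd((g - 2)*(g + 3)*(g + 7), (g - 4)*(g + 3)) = g + 3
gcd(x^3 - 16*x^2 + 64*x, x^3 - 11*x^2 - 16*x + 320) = x^2 - 16*x + 64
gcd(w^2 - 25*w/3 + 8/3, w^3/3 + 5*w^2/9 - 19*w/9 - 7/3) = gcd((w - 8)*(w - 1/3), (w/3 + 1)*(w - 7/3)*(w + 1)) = 1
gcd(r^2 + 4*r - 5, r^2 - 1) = r - 1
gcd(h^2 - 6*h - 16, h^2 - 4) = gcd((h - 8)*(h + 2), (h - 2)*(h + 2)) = h + 2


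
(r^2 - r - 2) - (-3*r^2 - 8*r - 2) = 4*r^2 + 7*r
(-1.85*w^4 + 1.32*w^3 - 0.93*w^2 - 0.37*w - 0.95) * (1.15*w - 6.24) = -2.1275*w^5 + 13.062*w^4 - 9.3063*w^3 + 5.3777*w^2 + 1.2163*w + 5.928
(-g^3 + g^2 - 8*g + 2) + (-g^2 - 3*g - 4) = -g^3 - 11*g - 2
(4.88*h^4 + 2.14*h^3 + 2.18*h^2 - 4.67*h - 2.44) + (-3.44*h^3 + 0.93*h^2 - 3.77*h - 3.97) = 4.88*h^4 - 1.3*h^3 + 3.11*h^2 - 8.44*h - 6.41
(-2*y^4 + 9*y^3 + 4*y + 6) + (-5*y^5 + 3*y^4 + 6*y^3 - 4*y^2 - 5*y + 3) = -5*y^5 + y^4 + 15*y^3 - 4*y^2 - y + 9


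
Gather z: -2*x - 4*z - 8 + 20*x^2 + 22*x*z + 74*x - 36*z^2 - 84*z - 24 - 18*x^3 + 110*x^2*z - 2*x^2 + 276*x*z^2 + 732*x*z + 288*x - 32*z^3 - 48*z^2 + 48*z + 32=-18*x^3 + 18*x^2 + 360*x - 32*z^3 + z^2*(276*x - 84) + z*(110*x^2 + 754*x - 40)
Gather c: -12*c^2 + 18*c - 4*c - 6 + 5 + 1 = -12*c^2 + 14*c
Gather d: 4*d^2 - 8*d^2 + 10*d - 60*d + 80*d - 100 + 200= -4*d^2 + 30*d + 100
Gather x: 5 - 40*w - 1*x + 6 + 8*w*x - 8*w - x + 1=-48*w + x*(8*w - 2) + 12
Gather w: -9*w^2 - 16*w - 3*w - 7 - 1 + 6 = -9*w^2 - 19*w - 2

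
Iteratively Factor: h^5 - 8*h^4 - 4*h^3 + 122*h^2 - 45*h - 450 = (h + 3)*(h^4 - 11*h^3 + 29*h^2 + 35*h - 150) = (h - 5)*(h + 3)*(h^3 - 6*h^2 - h + 30) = (h - 5)*(h + 2)*(h + 3)*(h^2 - 8*h + 15) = (h - 5)*(h - 3)*(h + 2)*(h + 3)*(h - 5)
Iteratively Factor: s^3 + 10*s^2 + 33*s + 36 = (s + 3)*(s^2 + 7*s + 12) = (s + 3)*(s + 4)*(s + 3)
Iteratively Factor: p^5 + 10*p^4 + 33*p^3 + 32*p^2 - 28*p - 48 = (p + 2)*(p^4 + 8*p^3 + 17*p^2 - 2*p - 24) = (p + 2)*(p + 3)*(p^3 + 5*p^2 + 2*p - 8) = (p + 2)*(p + 3)*(p + 4)*(p^2 + p - 2) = (p - 1)*(p + 2)*(p + 3)*(p + 4)*(p + 2)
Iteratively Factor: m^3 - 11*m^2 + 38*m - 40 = (m - 5)*(m^2 - 6*m + 8) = (m - 5)*(m - 4)*(m - 2)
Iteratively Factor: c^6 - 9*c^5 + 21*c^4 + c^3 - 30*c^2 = (c - 5)*(c^5 - 4*c^4 + c^3 + 6*c^2) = c*(c - 5)*(c^4 - 4*c^3 + c^2 + 6*c) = c*(c - 5)*(c - 2)*(c^3 - 2*c^2 - 3*c) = c*(c - 5)*(c - 3)*(c - 2)*(c^2 + c) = c^2*(c - 5)*(c - 3)*(c - 2)*(c + 1)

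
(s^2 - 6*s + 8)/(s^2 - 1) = (s^2 - 6*s + 8)/(s^2 - 1)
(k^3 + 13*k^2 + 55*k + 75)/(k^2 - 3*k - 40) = (k^2 + 8*k + 15)/(k - 8)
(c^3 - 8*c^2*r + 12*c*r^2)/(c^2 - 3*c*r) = (c^2 - 8*c*r + 12*r^2)/(c - 3*r)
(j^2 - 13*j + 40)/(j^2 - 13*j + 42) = (j^2 - 13*j + 40)/(j^2 - 13*j + 42)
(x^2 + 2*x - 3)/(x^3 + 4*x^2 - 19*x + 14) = (x + 3)/(x^2 + 5*x - 14)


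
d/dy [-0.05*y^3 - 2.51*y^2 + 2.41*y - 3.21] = -0.15*y^2 - 5.02*y + 2.41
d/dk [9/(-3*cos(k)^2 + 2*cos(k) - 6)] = 18*(1 - 3*cos(k))*sin(k)/(3*cos(k)^2 - 2*cos(k) + 6)^2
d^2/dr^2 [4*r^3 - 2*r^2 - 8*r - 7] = 24*r - 4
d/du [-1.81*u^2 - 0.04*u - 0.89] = -3.62*u - 0.04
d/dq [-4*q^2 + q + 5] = 1 - 8*q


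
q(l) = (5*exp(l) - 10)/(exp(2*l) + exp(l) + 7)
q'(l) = (5*exp(l) - 10)*(-2*exp(2*l) - exp(l))/(exp(2*l) + exp(l) + 7)^2 + 5*exp(l)/(exp(2*l) + exp(l) + 7)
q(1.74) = 0.41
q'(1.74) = -0.01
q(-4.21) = -1.41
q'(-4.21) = 0.01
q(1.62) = 0.41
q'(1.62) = 0.07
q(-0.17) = -0.68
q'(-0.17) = 0.67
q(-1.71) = -1.26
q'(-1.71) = 0.17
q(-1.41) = -1.20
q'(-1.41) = 0.23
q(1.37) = 0.37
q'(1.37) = 0.26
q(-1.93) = -1.29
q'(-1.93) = 0.14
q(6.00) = 0.01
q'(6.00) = -0.01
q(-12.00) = -1.43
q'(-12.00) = 0.00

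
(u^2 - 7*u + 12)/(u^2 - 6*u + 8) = (u - 3)/(u - 2)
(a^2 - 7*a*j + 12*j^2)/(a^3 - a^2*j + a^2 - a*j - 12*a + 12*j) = (a^2 - 7*a*j + 12*j^2)/(a^3 - a^2*j + a^2 - a*j - 12*a + 12*j)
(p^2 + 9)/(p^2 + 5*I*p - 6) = (p - 3*I)/(p + 2*I)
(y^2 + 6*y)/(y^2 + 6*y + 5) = y*(y + 6)/(y^2 + 6*y + 5)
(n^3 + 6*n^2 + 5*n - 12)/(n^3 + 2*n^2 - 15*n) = (n^3 + 6*n^2 + 5*n - 12)/(n*(n^2 + 2*n - 15))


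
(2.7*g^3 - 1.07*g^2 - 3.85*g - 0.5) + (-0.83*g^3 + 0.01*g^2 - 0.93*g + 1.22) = 1.87*g^3 - 1.06*g^2 - 4.78*g + 0.72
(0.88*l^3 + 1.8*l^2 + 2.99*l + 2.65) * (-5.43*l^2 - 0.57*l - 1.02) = -4.7784*l^5 - 10.2756*l^4 - 18.1593*l^3 - 17.9298*l^2 - 4.5603*l - 2.703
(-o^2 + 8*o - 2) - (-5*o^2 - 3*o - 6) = 4*o^2 + 11*o + 4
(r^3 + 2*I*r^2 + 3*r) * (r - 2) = r^4 - 2*r^3 + 2*I*r^3 + 3*r^2 - 4*I*r^2 - 6*r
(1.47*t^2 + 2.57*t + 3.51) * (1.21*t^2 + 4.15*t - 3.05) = 1.7787*t^4 + 9.2102*t^3 + 10.4291*t^2 + 6.728*t - 10.7055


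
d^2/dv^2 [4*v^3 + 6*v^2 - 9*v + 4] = 24*v + 12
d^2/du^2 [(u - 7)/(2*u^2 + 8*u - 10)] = (3*(1 - u)*(u^2 + 4*u - 5) + 4*(u - 7)*(u + 2)^2)/(u^2 + 4*u - 5)^3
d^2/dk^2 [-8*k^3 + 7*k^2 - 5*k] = 14 - 48*k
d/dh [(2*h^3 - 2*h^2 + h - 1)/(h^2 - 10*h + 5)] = (2*h^4 - 40*h^3 + 49*h^2 - 18*h - 5)/(h^4 - 20*h^3 + 110*h^2 - 100*h + 25)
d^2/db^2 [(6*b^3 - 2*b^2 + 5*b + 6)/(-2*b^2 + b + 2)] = 4*(-23*b^3 - 42*b^2 - 48*b - 6)/(8*b^6 - 12*b^5 - 18*b^4 + 23*b^3 + 18*b^2 - 12*b - 8)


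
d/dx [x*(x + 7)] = 2*x + 7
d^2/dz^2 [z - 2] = 0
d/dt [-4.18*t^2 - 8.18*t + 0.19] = -8.36*t - 8.18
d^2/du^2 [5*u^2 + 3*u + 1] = 10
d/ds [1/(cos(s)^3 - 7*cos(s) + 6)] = (3*cos(s)^2 - 7)*sin(s)/(cos(s)^3 - 7*cos(s) + 6)^2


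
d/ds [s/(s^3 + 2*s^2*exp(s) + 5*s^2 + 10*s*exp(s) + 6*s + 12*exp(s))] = (s^3 + 2*s^2*exp(s) + 5*s^2 - s*(2*s^2*exp(s) + 3*s^2 + 14*s*exp(s) + 10*s + 22*exp(s) + 6) + 10*s*exp(s) + 6*s + 12*exp(s))/(s^3 + 2*s^2*exp(s) + 5*s^2 + 10*s*exp(s) + 6*s + 12*exp(s))^2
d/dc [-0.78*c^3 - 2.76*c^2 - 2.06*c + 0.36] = -2.34*c^2 - 5.52*c - 2.06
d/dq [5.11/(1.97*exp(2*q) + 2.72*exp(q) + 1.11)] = (-20.1334*exp(q) - 13.8992)*exp(q)/(1.97*exp(2*q) + 2.72*exp(q) + 1.11)^2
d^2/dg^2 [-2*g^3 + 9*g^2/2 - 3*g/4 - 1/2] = 9 - 12*g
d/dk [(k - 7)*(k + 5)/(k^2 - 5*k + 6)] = (-3*k^2 + 82*k - 187)/(k^4 - 10*k^3 + 37*k^2 - 60*k + 36)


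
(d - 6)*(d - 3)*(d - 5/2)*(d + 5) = d^4 - 13*d^3/2 - 17*d^2 + 315*d/2 - 225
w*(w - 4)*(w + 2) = w^3 - 2*w^2 - 8*w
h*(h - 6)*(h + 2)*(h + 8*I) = h^4 - 4*h^3 + 8*I*h^3 - 12*h^2 - 32*I*h^2 - 96*I*h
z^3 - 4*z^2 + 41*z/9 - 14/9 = (z - 7/3)*(z - 1)*(z - 2/3)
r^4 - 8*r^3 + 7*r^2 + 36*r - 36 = (r - 6)*(r - 3)*(r - 1)*(r + 2)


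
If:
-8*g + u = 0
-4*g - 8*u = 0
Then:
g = 0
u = 0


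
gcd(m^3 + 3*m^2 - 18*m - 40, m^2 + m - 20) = m^2 + m - 20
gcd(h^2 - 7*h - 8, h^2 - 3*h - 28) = 1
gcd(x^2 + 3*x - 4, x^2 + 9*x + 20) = x + 4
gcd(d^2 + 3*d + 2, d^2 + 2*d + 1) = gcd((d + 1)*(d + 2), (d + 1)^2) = d + 1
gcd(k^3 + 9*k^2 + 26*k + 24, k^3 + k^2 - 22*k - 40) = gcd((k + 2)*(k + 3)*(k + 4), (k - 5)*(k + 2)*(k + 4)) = k^2 + 6*k + 8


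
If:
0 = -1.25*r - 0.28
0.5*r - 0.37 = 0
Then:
No Solution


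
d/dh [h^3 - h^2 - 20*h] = 3*h^2 - 2*h - 20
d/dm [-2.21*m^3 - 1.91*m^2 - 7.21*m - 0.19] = -6.63*m^2 - 3.82*m - 7.21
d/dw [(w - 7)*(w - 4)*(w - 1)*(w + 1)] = 4*w^3 - 33*w^2 + 54*w + 11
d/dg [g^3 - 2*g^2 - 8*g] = 3*g^2 - 4*g - 8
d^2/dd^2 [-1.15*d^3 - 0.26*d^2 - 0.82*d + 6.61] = -6.9*d - 0.52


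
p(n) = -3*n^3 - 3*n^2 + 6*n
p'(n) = -9*n^2 - 6*n + 6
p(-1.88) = -1.95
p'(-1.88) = -14.53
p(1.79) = -16.08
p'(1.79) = -33.58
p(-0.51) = -3.44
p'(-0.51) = 6.72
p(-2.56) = 15.31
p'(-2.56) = -37.62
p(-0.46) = -3.10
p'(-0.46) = 6.86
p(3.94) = -206.42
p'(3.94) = -157.35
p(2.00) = -24.00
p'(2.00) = -42.00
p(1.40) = -5.71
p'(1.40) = -20.04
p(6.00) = -720.00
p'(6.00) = -354.00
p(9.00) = -2376.00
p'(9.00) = -777.00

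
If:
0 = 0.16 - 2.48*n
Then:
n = 0.06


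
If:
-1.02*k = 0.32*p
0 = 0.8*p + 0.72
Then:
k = 0.28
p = -0.90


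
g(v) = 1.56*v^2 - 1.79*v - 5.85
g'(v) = 3.12*v - 1.79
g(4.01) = 12.06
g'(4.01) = 10.72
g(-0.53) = -4.46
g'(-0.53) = -3.44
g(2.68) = 0.56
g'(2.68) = 6.57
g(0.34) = -6.28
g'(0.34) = -0.73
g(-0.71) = -3.79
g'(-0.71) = -4.01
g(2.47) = -0.75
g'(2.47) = 5.92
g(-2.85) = 11.92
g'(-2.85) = -10.68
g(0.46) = -6.34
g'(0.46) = -0.35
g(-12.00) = 240.27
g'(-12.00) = -39.23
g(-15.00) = 372.00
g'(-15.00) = -48.59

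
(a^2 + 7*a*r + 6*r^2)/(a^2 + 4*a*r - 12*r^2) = (-a - r)/(-a + 2*r)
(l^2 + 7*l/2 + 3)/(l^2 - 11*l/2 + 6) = (2*l^2 + 7*l + 6)/(2*l^2 - 11*l + 12)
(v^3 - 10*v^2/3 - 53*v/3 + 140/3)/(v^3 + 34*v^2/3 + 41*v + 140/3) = (3*v^2 - 22*v + 35)/(3*v^2 + 22*v + 35)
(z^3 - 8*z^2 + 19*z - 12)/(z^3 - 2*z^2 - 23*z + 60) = (z - 1)/(z + 5)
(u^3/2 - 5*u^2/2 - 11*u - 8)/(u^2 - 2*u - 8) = (u^2 - 7*u - 8)/(2*(u - 4))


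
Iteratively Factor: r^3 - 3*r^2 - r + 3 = (r - 1)*(r^2 - 2*r - 3) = (r - 3)*(r - 1)*(r + 1)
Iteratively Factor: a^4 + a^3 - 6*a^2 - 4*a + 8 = (a + 2)*(a^3 - a^2 - 4*a + 4) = (a + 2)^2*(a^2 - 3*a + 2) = (a - 2)*(a + 2)^2*(a - 1)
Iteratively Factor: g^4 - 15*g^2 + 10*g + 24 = (g - 2)*(g^3 + 2*g^2 - 11*g - 12) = (g - 2)*(g + 1)*(g^2 + g - 12) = (g - 3)*(g - 2)*(g + 1)*(g + 4)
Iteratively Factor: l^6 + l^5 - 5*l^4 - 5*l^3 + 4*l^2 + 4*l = (l + 1)*(l^5 - 5*l^3 + 4*l) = (l - 2)*(l + 1)*(l^4 + 2*l^3 - l^2 - 2*l) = (l - 2)*(l + 1)^2*(l^3 + l^2 - 2*l) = l*(l - 2)*(l + 1)^2*(l^2 + l - 2) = l*(l - 2)*(l - 1)*(l + 1)^2*(l + 2)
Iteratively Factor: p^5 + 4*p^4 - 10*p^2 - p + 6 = (p - 1)*(p^4 + 5*p^3 + 5*p^2 - 5*p - 6) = (p - 1)*(p + 1)*(p^3 + 4*p^2 + p - 6) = (p - 1)*(p + 1)*(p + 2)*(p^2 + 2*p - 3) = (p - 1)*(p + 1)*(p + 2)*(p + 3)*(p - 1)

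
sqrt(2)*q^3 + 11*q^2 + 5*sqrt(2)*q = q*(q + 5*sqrt(2))*(sqrt(2)*q + 1)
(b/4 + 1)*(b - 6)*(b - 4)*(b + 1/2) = b^4/4 - 11*b^3/8 - 19*b^2/4 + 22*b + 12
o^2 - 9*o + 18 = (o - 6)*(o - 3)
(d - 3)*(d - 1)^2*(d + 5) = d^4 - 18*d^2 + 32*d - 15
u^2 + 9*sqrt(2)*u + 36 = (u + 3*sqrt(2))*(u + 6*sqrt(2))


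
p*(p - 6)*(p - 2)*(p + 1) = p^4 - 7*p^3 + 4*p^2 + 12*p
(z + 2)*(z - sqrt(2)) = z^2 - sqrt(2)*z + 2*z - 2*sqrt(2)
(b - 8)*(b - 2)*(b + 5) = b^3 - 5*b^2 - 34*b + 80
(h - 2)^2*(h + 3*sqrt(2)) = h^3 - 4*h^2 + 3*sqrt(2)*h^2 - 12*sqrt(2)*h + 4*h + 12*sqrt(2)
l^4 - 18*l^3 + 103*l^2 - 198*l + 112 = (l - 8)*(l - 7)*(l - 2)*(l - 1)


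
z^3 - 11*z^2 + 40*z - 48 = (z - 4)^2*(z - 3)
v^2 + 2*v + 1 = (v + 1)^2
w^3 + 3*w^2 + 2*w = w*(w + 1)*(w + 2)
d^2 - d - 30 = (d - 6)*(d + 5)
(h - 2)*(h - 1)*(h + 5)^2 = h^4 + 7*h^3 - 3*h^2 - 55*h + 50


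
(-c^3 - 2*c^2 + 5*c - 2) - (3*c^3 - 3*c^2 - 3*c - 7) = -4*c^3 + c^2 + 8*c + 5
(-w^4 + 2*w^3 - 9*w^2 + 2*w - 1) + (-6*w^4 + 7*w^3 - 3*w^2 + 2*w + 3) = -7*w^4 + 9*w^3 - 12*w^2 + 4*w + 2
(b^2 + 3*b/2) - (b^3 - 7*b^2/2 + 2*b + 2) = -b^3 + 9*b^2/2 - b/2 - 2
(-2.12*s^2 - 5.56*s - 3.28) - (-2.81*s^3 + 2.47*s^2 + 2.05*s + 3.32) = 2.81*s^3 - 4.59*s^2 - 7.61*s - 6.6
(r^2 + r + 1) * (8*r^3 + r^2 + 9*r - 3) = 8*r^5 + 9*r^4 + 18*r^3 + 7*r^2 + 6*r - 3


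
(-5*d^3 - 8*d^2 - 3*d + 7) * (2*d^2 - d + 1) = -10*d^5 - 11*d^4 - 3*d^3 + 9*d^2 - 10*d + 7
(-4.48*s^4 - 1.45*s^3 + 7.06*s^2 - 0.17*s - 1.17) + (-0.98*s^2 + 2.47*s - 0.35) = -4.48*s^4 - 1.45*s^3 + 6.08*s^2 + 2.3*s - 1.52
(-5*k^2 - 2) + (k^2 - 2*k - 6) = -4*k^2 - 2*k - 8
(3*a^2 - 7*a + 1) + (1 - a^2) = 2*a^2 - 7*a + 2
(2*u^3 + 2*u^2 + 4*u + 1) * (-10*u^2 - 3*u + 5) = -20*u^5 - 26*u^4 - 36*u^3 - 12*u^2 + 17*u + 5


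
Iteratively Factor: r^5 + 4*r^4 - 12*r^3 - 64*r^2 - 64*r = (r - 4)*(r^4 + 8*r^3 + 20*r^2 + 16*r) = (r - 4)*(r + 2)*(r^3 + 6*r^2 + 8*r) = r*(r - 4)*(r + 2)*(r^2 + 6*r + 8) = r*(r - 4)*(r + 2)*(r + 4)*(r + 2)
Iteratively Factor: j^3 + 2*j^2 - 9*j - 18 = (j - 3)*(j^2 + 5*j + 6) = (j - 3)*(j + 2)*(j + 3)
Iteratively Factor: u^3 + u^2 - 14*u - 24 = (u + 2)*(u^2 - u - 12) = (u + 2)*(u + 3)*(u - 4)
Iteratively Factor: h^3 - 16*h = (h)*(h^2 - 16) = h*(h - 4)*(h + 4)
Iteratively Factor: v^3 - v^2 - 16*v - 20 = (v - 5)*(v^2 + 4*v + 4) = (v - 5)*(v + 2)*(v + 2)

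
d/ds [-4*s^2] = -8*s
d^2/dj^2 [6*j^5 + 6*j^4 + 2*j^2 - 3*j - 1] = 120*j^3 + 72*j^2 + 4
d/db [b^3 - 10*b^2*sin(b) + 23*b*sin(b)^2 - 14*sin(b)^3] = -10*b^2*cos(b) + 3*b^2 - 20*b*sin(b) + 23*b*sin(2*b) - 42*sin(b)^2*cos(b) + 23*sin(b)^2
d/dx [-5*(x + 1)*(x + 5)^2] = 5*(-3*x - 7)*(x + 5)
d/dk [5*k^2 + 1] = 10*k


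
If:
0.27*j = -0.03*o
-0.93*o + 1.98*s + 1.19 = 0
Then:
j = -0.236559139784946*s - 0.142174432497013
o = 2.12903225806452*s + 1.27956989247312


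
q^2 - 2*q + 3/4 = (q - 3/2)*(q - 1/2)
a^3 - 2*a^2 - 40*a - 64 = (a - 8)*(a + 2)*(a + 4)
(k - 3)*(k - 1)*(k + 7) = k^3 + 3*k^2 - 25*k + 21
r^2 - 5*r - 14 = (r - 7)*(r + 2)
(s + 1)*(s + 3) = s^2 + 4*s + 3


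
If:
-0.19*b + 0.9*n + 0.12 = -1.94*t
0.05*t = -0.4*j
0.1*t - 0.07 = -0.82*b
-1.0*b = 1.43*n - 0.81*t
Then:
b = 0.09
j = 0.00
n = -0.07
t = -0.02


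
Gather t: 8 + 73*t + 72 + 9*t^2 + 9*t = 9*t^2 + 82*t + 80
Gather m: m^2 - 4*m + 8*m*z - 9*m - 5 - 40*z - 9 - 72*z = m^2 + m*(8*z - 13) - 112*z - 14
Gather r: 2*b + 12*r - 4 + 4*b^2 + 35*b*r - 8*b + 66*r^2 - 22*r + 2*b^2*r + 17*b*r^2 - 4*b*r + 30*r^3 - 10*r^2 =4*b^2 - 6*b + 30*r^3 + r^2*(17*b + 56) + r*(2*b^2 + 31*b - 10) - 4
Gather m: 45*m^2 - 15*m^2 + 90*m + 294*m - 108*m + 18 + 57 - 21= 30*m^2 + 276*m + 54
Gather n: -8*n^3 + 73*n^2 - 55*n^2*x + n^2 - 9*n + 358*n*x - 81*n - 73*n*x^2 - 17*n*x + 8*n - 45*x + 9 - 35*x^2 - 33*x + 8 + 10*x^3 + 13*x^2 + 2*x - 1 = -8*n^3 + n^2*(74 - 55*x) + n*(-73*x^2 + 341*x - 82) + 10*x^3 - 22*x^2 - 76*x + 16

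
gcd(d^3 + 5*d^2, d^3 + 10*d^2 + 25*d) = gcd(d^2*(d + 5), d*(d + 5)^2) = d^2 + 5*d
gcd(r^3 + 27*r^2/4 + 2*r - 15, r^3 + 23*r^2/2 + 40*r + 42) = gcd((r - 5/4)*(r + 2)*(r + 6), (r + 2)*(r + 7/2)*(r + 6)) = r^2 + 8*r + 12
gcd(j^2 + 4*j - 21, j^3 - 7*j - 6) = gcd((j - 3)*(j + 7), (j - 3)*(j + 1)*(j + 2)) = j - 3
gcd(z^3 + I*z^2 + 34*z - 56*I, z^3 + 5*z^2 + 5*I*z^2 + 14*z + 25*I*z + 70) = z^2 + 5*I*z + 14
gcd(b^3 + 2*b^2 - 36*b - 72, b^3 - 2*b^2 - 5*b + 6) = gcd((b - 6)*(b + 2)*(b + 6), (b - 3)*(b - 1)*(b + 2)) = b + 2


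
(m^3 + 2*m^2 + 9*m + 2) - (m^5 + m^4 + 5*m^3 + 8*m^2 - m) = -m^5 - m^4 - 4*m^3 - 6*m^2 + 10*m + 2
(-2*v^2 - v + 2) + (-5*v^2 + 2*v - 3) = -7*v^2 + v - 1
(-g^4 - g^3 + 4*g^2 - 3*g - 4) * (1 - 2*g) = 2*g^5 + g^4 - 9*g^3 + 10*g^2 + 5*g - 4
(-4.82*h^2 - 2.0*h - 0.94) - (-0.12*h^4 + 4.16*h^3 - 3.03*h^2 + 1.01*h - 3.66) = 0.12*h^4 - 4.16*h^3 - 1.79*h^2 - 3.01*h + 2.72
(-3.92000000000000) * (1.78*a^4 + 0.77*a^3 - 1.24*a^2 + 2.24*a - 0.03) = -6.9776*a^4 - 3.0184*a^3 + 4.8608*a^2 - 8.7808*a + 0.1176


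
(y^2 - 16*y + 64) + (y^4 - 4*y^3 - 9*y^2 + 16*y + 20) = y^4 - 4*y^3 - 8*y^2 + 84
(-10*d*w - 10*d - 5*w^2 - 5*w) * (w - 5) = -10*d*w^2 + 40*d*w + 50*d - 5*w^3 + 20*w^2 + 25*w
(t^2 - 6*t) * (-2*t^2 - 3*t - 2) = -2*t^4 + 9*t^3 + 16*t^2 + 12*t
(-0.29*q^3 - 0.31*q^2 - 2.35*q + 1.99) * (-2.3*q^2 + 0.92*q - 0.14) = 0.667*q^5 + 0.4462*q^4 + 5.1604*q^3 - 6.6956*q^2 + 2.1598*q - 0.2786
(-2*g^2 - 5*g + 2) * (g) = -2*g^3 - 5*g^2 + 2*g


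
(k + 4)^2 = k^2 + 8*k + 16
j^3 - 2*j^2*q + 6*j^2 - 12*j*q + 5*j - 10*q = (j + 1)*(j + 5)*(j - 2*q)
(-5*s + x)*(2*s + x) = -10*s^2 - 3*s*x + x^2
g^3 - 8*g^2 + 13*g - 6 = (g - 6)*(g - 1)^2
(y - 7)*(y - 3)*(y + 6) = y^3 - 4*y^2 - 39*y + 126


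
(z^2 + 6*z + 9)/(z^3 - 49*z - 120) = (z + 3)/(z^2 - 3*z - 40)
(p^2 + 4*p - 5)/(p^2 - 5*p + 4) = (p + 5)/(p - 4)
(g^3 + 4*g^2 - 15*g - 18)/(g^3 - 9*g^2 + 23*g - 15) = (g^2 + 7*g + 6)/(g^2 - 6*g + 5)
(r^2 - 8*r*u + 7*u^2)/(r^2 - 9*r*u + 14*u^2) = (r - u)/(r - 2*u)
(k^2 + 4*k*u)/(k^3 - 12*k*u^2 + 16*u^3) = k/(k^2 - 4*k*u + 4*u^2)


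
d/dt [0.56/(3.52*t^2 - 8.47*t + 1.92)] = (4.7432 - 3.9424*t)/(3.52*t^2 - 8.47*t + 1.92)^2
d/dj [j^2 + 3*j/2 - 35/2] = 2*j + 3/2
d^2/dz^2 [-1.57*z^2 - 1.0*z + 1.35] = -3.14000000000000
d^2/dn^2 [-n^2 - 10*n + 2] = -2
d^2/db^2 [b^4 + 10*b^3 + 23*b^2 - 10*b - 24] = 12*b^2 + 60*b + 46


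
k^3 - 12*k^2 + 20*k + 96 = (k - 8)*(k - 6)*(k + 2)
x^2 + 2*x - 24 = (x - 4)*(x + 6)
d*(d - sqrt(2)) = d^2 - sqrt(2)*d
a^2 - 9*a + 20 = (a - 5)*(a - 4)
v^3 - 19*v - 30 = (v - 5)*(v + 2)*(v + 3)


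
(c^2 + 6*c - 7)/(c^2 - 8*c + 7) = (c + 7)/(c - 7)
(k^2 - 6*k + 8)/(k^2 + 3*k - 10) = (k - 4)/(k + 5)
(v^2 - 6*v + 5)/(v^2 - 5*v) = (v - 1)/v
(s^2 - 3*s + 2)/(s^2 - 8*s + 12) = (s - 1)/(s - 6)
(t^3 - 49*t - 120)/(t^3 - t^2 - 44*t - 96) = (t + 5)/(t + 4)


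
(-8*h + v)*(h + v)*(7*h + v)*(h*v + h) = -56*h^4*v - 56*h^4 - 57*h^3*v^2 - 57*h^3*v + h*v^4 + h*v^3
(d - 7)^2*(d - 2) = d^3 - 16*d^2 + 77*d - 98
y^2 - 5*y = y*(y - 5)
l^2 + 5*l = l*(l + 5)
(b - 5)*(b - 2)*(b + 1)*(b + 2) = b^4 - 4*b^3 - 9*b^2 + 16*b + 20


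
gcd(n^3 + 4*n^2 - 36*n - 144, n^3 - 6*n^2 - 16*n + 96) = n^2 - 2*n - 24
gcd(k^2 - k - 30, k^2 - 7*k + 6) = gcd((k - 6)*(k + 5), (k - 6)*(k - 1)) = k - 6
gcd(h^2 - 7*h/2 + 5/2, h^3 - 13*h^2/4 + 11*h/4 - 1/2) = h - 1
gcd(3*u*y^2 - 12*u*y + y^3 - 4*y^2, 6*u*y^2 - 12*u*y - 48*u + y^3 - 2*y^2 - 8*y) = y - 4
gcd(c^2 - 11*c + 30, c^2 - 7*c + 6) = c - 6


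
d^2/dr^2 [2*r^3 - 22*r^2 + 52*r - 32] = 12*r - 44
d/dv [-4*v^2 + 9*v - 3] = 9 - 8*v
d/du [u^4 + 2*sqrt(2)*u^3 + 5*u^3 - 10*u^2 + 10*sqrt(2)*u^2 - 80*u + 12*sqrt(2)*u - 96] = 4*u^3 + 6*sqrt(2)*u^2 + 15*u^2 - 20*u + 20*sqrt(2)*u - 80 + 12*sqrt(2)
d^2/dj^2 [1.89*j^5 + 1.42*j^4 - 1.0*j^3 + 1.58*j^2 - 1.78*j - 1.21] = 37.8*j^3 + 17.04*j^2 - 6.0*j + 3.16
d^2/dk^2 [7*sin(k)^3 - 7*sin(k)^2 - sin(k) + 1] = -63*sin(k)^3 + 28*sin(k)^2 + 43*sin(k) - 14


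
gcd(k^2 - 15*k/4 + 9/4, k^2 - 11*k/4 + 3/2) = k - 3/4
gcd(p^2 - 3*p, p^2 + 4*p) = p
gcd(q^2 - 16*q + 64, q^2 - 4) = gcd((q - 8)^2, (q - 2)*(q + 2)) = 1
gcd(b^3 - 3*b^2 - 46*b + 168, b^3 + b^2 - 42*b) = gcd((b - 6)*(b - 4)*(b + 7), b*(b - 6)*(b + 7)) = b^2 + b - 42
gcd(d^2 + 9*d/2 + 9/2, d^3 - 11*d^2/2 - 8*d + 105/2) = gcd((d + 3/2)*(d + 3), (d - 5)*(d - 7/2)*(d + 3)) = d + 3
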